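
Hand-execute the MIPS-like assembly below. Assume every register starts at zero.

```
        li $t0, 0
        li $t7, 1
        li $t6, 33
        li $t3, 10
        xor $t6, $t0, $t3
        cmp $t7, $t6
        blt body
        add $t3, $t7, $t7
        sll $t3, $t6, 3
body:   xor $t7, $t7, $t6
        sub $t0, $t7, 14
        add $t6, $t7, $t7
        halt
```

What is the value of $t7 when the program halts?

11

$t0=0
$t7=1
$t6=33
$t3=10
$t6=0^10=10
cmp $t7, $t6  (cmp 1,10)
blt body: taken
$t7=1^10=11
$t0=11-14=-3
$t6=11+11=22
halt.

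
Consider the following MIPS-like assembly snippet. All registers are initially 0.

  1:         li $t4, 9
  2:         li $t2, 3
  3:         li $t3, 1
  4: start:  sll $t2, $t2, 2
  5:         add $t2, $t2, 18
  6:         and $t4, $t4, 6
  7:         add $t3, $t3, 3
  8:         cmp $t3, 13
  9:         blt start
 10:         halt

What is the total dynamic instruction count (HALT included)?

$t4=9
$t2=3
$t3=1
$t2=3<<2=12
$t2=12+18=30
$t4=9&6=0
$t3=1+3=4
cmp $t3, 13  (cmp 4,13)
blt start: taken
$t2=30<<2=120
$t2=120+18=138
$t4=0&6=0
$t3=4+3=7
cmp $t3, 13  (cmp 7,13)
blt start: taken
$t2=138<<2=552
$t2=552+18=570
$t4=0&6=0
$t3=7+3=10
cmp $t3, 13  (cmp 10,13)
blt start: taken
$t2=570<<2=2280
$t2=2280+18=2298
$t4=0&6=0
$t3=10+3=13
cmp $t3, 13  (cmp 13,13)
blt start: not taken
halt.
Total executed instructions: 28.

28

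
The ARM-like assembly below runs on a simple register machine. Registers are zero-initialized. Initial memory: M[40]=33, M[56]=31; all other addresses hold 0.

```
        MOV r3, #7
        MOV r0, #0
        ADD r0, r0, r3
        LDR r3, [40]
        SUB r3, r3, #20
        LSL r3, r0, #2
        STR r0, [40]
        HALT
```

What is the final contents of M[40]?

7

after MOV r3, #7: r3=7
after MOV r0, #0: r0=0
after ADD r0, r0, r3: r0=0+7=7
after LDR r3, [40]: r3=M[40]=33
after SUB r3, r3, #20: r3=33-20=13
after LSL r3, r0, #2: r3=7<<2=28
STR r0, [40] → M[40]=7
halt.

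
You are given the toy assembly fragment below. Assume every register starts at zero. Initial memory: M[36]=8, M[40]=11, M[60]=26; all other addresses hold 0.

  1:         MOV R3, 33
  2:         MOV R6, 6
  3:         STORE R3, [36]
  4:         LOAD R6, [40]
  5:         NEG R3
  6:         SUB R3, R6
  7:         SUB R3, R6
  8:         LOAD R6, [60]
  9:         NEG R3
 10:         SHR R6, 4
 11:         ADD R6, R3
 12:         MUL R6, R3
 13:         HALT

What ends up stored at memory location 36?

MOV R3, 33 → R3=33
MOV R6, 6 → R6=6
STORE R3, [36] → M[36]=33
LOAD R6, [40] → R6=M[40]=11
NEG R3 → R3=-(33)=-33
SUB R3, R6 → R3=(-33)-11=-44
SUB R3, R6 → R3=(-44)-11=-55
LOAD R6, [60] → R6=M[60]=26
NEG R3 → R3=-(-55)=55
SHR R6, 4 → R6=26>>4=1
ADD R6, R3 → R6=1+55=56
MUL R6, R3 → R6=56*55=3080
halt.

33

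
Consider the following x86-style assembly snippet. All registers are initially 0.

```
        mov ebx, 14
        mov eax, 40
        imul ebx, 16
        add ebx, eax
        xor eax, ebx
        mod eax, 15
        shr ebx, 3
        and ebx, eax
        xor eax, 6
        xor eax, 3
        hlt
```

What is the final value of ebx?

ebx=14
eax=40
ebx=14*16=224
ebx=224+40=264
eax=40^264=288
eax=288%15=3
ebx=264>>3=33
ebx=33&3=1
eax=3^6=5
eax=5^3=6
halt.

1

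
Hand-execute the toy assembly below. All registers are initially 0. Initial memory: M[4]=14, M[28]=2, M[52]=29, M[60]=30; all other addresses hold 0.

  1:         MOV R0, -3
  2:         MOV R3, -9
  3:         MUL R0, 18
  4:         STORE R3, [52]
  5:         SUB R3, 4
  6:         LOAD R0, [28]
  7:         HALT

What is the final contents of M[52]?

-9

R0=-3
R3=-9
R0=(-3)*18=-54
STORE R3, [52] → M[52]=-9
R3=(-9)-4=-13
R0=M[28]=2
halt.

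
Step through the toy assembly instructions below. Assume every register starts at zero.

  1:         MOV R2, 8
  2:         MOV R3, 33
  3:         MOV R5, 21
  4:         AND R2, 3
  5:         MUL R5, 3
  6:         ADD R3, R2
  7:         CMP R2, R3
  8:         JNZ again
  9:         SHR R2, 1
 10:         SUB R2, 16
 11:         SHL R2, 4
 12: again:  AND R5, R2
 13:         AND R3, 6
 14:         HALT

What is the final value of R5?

0

MOV R2, 8 → R2=8
MOV R3, 33 → R3=33
MOV R5, 21 → R5=21
AND R2, 3 → R2=8&3=0
MUL R5, 3 → R5=21*3=63
ADD R3, R2 → R3=33+0=33
CMP R2, R3  (cmp 0,33)
JNZ again: taken
AND R5, R2 → R5=63&0=0
AND R3, 6 → R3=33&6=0
halt.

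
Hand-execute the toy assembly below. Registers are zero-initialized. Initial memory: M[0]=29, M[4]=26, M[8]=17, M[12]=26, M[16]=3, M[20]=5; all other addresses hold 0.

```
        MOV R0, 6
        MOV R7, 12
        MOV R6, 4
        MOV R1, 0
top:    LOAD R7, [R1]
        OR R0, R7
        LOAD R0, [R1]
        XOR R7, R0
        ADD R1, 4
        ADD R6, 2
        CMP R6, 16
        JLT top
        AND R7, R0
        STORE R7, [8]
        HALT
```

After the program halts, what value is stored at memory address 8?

R0=6
R7=12
R6=4
R1=0
R7=M[0]=29
R0=6|29=31
R0=M[0]=29
R7=29^29=0
R1=0+4=4
R6=4+2=6
CMP R6, 16  (cmp 6,16)
JLT top: taken
R7=M[4]=26
R0=29|26=31
R0=M[4]=26
R7=26^26=0
R1=4+4=8
R6=6+2=8
CMP R6, 16  (cmp 8,16)
JLT top: taken
R7=M[8]=17
R0=26|17=27
R0=M[8]=17
R7=17^17=0
R1=8+4=12
R6=8+2=10
CMP R6, 16  (cmp 10,16)
JLT top: taken
R7=M[12]=26
R0=17|26=27
R0=M[12]=26
R7=26^26=0
R1=12+4=16
R6=10+2=12
CMP R6, 16  (cmp 12,16)
JLT top: taken
R7=M[16]=3
R0=26|3=27
R0=M[16]=3
R7=3^3=0
R1=16+4=20
R6=12+2=14
CMP R6, 16  (cmp 14,16)
JLT top: taken
R7=M[20]=5
R0=3|5=7
R0=M[20]=5
R7=5^5=0
R1=20+4=24
R6=14+2=16
CMP R6, 16  (cmp 16,16)
JLT top: not taken
R7=0&5=0
STORE R7, [8] → M[8]=0
halt.

0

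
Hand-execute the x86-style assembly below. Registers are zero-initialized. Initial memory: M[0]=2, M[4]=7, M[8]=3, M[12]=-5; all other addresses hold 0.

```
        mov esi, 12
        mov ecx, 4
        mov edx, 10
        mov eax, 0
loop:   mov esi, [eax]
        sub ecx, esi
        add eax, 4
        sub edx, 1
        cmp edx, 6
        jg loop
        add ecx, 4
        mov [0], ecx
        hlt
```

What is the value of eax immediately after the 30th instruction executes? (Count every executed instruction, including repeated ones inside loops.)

after mov esi, 12: esi=12
after mov ecx, 4: ecx=4
after mov edx, 10: edx=10
after mov eax, 0: eax=0
after mov esi, [eax]: esi=M[0]=2
after sub ecx, esi: ecx=4-2=2
after add eax, 4: eax=0+4=4
after sub edx, 1: edx=10-1=9
cmp edx, 6  (cmp 9,6)
jg loop: taken
after mov esi, [eax]: esi=M[4]=7
after sub ecx, esi: ecx=2-7=-5
after add eax, 4: eax=4+4=8
after sub edx, 1: edx=9-1=8
cmp edx, 6  (cmp 8,6)
jg loop: taken
after mov esi, [eax]: esi=M[8]=3
after sub ecx, esi: ecx=(-5)-3=-8
after add eax, 4: eax=8+4=12
after sub edx, 1: edx=8-1=7
cmp edx, 6  (cmp 7,6)
jg loop: taken
after mov esi, [eax]: esi=M[12]=-5
after sub ecx, esi: ecx=(-8)-(-5)=-3
after add eax, 4: eax=12+4=16
after sub edx, 1: edx=7-1=6
cmp edx, 6  (cmp 6,6)
jg loop: not taken
after add ecx, 4: ecx=(-3)+4=1
mov [0], ecx → M[0]=1
After step 30: eax = 16.

16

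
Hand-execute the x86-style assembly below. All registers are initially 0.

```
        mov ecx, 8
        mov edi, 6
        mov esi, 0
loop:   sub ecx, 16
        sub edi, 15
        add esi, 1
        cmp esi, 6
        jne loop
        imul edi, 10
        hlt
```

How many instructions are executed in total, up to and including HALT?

35

mov ecx, 8 → ecx=8
mov edi, 6 → edi=6
mov esi, 0 → esi=0
sub ecx, 16 → ecx=8-16=-8
sub edi, 15 → edi=6-15=-9
add esi, 1 → esi=0+1=1
cmp esi, 6  (cmp 1,6)
jne loop: taken
sub ecx, 16 → ecx=(-8)-16=-24
sub edi, 15 → edi=(-9)-15=-24
add esi, 1 → esi=1+1=2
cmp esi, 6  (cmp 2,6)
jne loop: taken
sub ecx, 16 → ecx=(-24)-16=-40
sub edi, 15 → edi=(-24)-15=-39
add esi, 1 → esi=2+1=3
cmp esi, 6  (cmp 3,6)
jne loop: taken
sub ecx, 16 → ecx=(-40)-16=-56
sub edi, 15 → edi=(-39)-15=-54
add esi, 1 → esi=3+1=4
cmp esi, 6  (cmp 4,6)
jne loop: taken
sub ecx, 16 → ecx=(-56)-16=-72
sub edi, 15 → edi=(-54)-15=-69
add esi, 1 → esi=4+1=5
cmp esi, 6  (cmp 5,6)
jne loop: taken
sub ecx, 16 → ecx=(-72)-16=-88
sub edi, 15 → edi=(-69)-15=-84
add esi, 1 → esi=5+1=6
cmp esi, 6  (cmp 6,6)
jne loop: not taken
imul edi, 10 → edi=(-84)*10=-840
halt.
Total executed instructions: 35.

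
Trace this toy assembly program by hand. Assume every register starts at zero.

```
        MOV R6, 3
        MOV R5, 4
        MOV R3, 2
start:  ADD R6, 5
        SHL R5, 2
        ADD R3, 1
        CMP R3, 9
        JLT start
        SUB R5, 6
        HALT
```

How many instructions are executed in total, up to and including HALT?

40

MOV R6, 3 → R6=3
MOV R5, 4 → R5=4
MOV R3, 2 → R3=2
ADD R6, 5 → R6=3+5=8
SHL R5, 2 → R5=4<<2=16
ADD R3, 1 → R3=2+1=3
CMP R3, 9  (cmp 3,9)
JLT start: taken
ADD R6, 5 → R6=8+5=13
SHL R5, 2 → R5=16<<2=64
ADD R3, 1 → R3=3+1=4
CMP R3, 9  (cmp 4,9)
JLT start: taken
ADD R6, 5 → R6=13+5=18
SHL R5, 2 → R5=64<<2=256
ADD R3, 1 → R3=4+1=5
CMP R3, 9  (cmp 5,9)
JLT start: taken
ADD R6, 5 → R6=18+5=23
SHL R5, 2 → R5=256<<2=1024
ADD R3, 1 → R3=5+1=6
CMP R3, 9  (cmp 6,9)
JLT start: taken
ADD R6, 5 → R6=23+5=28
SHL R5, 2 → R5=1024<<2=4096
ADD R3, 1 → R3=6+1=7
CMP R3, 9  (cmp 7,9)
JLT start: taken
ADD R6, 5 → R6=28+5=33
SHL R5, 2 → R5=4096<<2=16384
ADD R3, 1 → R3=7+1=8
CMP R3, 9  (cmp 8,9)
JLT start: taken
ADD R6, 5 → R6=33+5=38
SHL R5, 2 → R5=16384<<2=65536
ADD R3, 1 → R3=8+1=9
CMP R3, 9  (cmp 9,9)
JLT start: not taken
SUB R5, 6 → R5=65536-6=65530
halt.
Total executed instructions: 40.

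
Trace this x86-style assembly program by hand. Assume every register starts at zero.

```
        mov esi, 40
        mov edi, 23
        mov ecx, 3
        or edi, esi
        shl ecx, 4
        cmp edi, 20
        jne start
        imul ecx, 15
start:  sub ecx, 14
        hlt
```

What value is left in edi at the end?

63

mov esi, 40 → esi=40
mov edi, 23 → edi=23
mov ecx, 3 → ecx=3
or edi, esi → edi=23|40=63
shl ecx, 4 → ecx=3<<4=48
cmp edi, 20  (cmp 63,20)
jne start: taken
sub ecx, 14 → ecx=48-14=34
halt.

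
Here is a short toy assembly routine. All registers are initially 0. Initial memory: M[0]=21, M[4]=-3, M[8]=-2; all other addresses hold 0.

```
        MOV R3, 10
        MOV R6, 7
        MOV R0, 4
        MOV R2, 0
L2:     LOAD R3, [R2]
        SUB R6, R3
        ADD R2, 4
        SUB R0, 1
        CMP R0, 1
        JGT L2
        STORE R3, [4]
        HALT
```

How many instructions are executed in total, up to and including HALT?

R3=10
R6=7
R0=4
R2=0
R3=M[0]=21
R6=7-21=-14
R2=0+4=4
R0=4-1=3
CMP R0, 1  (cmp 3,1)
JGT L2: taken
R3=M[4]=-3
R6=(-14)-(-3)=-11
R2=4+4=8
R0=3-1=2
CMP R0, 1  (cmp 2,1)
JGT L2: taken
R3=M[8]=-2
R6=(-11)-(-2)=-9
R2=8+4=12
R0=2-1=1
CMP R0, 1  (cmp 1,1)
JGT L2: not taken
STORE R3, [4] → M[4]=-2
halt.
Total executed instructions: 24.

24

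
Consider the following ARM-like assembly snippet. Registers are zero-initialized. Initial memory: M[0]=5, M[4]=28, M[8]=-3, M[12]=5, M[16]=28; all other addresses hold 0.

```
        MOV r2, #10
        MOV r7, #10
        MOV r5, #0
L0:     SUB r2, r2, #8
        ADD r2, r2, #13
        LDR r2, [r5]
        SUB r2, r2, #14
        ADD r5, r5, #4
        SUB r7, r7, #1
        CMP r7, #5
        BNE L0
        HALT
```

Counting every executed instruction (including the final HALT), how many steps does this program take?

after MOV r2, #10: r2=10
after MOV r7, #10: r7=10
after MOV r5, #0: r5=0
after SUB r2, r2, #8: r2=10-8=2
after ADD r2, r2, #13: r2=2+13=15
after LDR r2, [r5]: r2=M[0]=5
after SUB r2, r2, #14: r2=5-14=-9
after ADD r5, r5, #4: r5=0+4=4
after SUB r7, r7, #1: r7=10-1=9
CMP r7, #5  (cmp 9,5)
BNE L0: taken
after SUB r2, r2, #8: r2=(-9)-8=-17
after ADD r2, r2, #13: r2=(-17)+13=-4
after LDR r2, [r5]: r2=M[4]=28
after SUB r2, r2, #14: r2=28-14=14
after ADD r5, r5, #4: r5=4+4=8
after SUB r7, r7, #1: r7=9-1=8
CMP r7, #5  (cmp 8,5)
BNE L0: taken
after SUB r2, r2, #8: r2=14-8=6
after ADD r2, r2, #13: r2=6+13=19
after LDR r2, [r5]: r2=M[8]=-3
after SUB r2, r2, #14: r2=(-3)-14=-17
after ADD r5, r5, #4: r5=8+4=12
after SUB r7, r7, #1: r7=8-1=7
CMP r7, #5  (cmp 7,5)
BNE L0: taken
after SUB r2, r2, #8: r2=(-17)-8=-25
after ADD r2, r2, #13: r2=(-25)+13=-12
after LDR r2, [r5]: r2=M[12]=5
after SUB r2, r2, #14: r2=5-14=-9
after ADD r5, r5, #4: r5=12+4=16
after SUB r7, r7, #1: r7=7-1=6
CMP r7, #5  (cmp 6,5)
BNE L0: taken
after SUB r2, r2, #8: r2=(-9)-8=-17
after ADD r2, r2, #13: r2=(-17)+13=-4
after LDR r2, [r5]: r2=M[16]=28
after SUB r2, r2, #14: r2=28-14=14
after ADD r5, r5, #4: r5=16+4=20
after SUB r7, r7, #1: r7=6-1=5
CMP r7, #5  (cmp 5,5)
BNE L0: not taken
halt.
Total executed instructions: 44.

44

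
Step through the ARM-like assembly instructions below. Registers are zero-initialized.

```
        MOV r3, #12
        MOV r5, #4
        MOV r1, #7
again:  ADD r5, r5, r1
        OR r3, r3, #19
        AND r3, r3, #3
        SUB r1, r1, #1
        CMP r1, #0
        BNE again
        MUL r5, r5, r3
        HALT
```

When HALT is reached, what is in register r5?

96

r3=12
r5=4
r1=7
r5=4+7=11
r3=12|19=31
r3=31&3=3
r1=7-1=6
CMP r1, #0  (cmp 6,0)
BNE again: taken
r5=11+6=17
r3=3|19=19
r3=19&3=3
r1=6-1=5
CMP r1, #0  (cmp 5,0)
BNE again: taken
r5=17+5=22
r3=3|19=19
r3=19&3=3
r1=5-1=4
CMP r1, #0  (cmp 4,0)
BNE again: taken
r5=22+4=26
r3=3|19=19
r3=19&3=3
r1=4-1=3
CMP r1, #0  (cmp 3,0)
BNE again: taken
r5=26+3=29
r3=3|19=19
r3=19&3=3
r1=3-1=2
CMP r1, #0  (cmp 2,0)
BNE again: taken
r5=29+2=31
r3=3|19=19
r3=19&3=3
r1=2-1=1
CMP r1, #0  (cmp 1,0)
BNE again: taken
r5=31+1=32
r3=3|19=19
r3=19&3=3
r1=1-1=0
CMP r1, #0  (cmp 0,0)
BNE again: not taken
r5=32*3=96
halt.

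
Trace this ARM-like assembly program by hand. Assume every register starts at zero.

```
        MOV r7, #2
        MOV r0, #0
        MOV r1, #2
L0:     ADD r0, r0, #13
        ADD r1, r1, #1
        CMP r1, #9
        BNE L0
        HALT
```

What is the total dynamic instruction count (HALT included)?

MOV r7, #2 → r7=2
MOV r0, #0 → r0=0
MOV r1, #2 → r1=2
ADD r0, r0, #13 → r0=0+13=13
ADD r1, r1, #1 → r1=2+1=3
CMP r1, #9  (cmp 3,9)
BNE L0: taken
ADD r0, r0, #13 → r0=13+13=26
ADD r1, r1, #1 → r1=3+1=4
CMP r1, #9  (cmp 4,9)
BNE L0: taken
ADD r0, r0, #13 → r0=26+13=39
ADD r1, r1, #1 → r1=4+1=5
CMP r1, #9  (cmp 5,9)
BNE L0: taken
ADD r0, r0, #13 → r0=39+13=52
ADD r1, r1, #1 → r1=5+1=6
CMP r1, #9  (cmp 6,9)
BNE L0: taken
ADD r0, r0, #13 → r0=52+13=65
ADD r1, r1, #1 → r1=6+1=7
CMP r1, #9  (cmp 7,9)
BNE L0: taken
ADD r0, r0, #13 → r0=65+13=78
ADD r1, r1, #1 → r1=7+1=8
CMP r1, #9  (cmp 8,9)
BNE L0: taken
ADD r0, r0, #13 → r0=78+13=91
ADD r1, r1, #1 → r1=8+1=9
CMP r1, #9  (cmp 9,9)
BNE L0: not taken
halt.
Total executed instructions: 32.

32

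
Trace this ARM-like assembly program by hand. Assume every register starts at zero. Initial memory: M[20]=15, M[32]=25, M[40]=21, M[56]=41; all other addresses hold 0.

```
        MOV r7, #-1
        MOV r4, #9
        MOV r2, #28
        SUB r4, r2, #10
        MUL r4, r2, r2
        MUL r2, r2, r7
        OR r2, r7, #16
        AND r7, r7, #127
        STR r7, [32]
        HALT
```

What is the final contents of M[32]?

127

MOV r7, #-1 → r7=-1
MOV r4, #9 → r4=9
MOV r2, #28 → r2=28
SUB r4, r2, #10 → r4=28-10=18
MUL r4, r2, r2 → r4=28*28=784
MUL r2, r2, r7 → r2=28*(-1)=-28
OR r2, r7, #16 → r2=(-1)|16=-1
AND r7, r7, #127 → r7=(-1)&127=127
STR r7, [32] → M[32]=127
halt.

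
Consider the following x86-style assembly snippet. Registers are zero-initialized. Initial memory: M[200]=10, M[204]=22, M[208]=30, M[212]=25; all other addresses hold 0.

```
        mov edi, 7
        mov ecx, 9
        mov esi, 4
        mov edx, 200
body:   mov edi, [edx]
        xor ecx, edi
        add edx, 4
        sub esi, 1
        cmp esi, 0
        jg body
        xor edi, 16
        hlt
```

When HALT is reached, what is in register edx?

mov edi, 7 → edi=7
mov ecx, 9 → ecx=9
mov esi, 4 → esi=4
mov edx, 200 → edx=200
mov edi, [edx] → edi=M[200]=10
xor ecx, edi → ecx=9^10=3
add edx, 4 → edx=200+4=204
sub esi, 1 → esi=4-1=3
cmp esi, 0  (cmp 3,0)
jg body: taken
mov edi, [edx] → edi=M[204]=22
xor ecx, edi → ecx=3^22=21
add edx, 4 → edx=204+4=208
sub esi, 1 → esi=3-1=2
cmp esi, 0  (cmp 2,0)
jg body: taken
mov edi, [edx] → edi=M[208]=30
xor ecx, edi → ecx=21^30=11
add edx, 4 → edx=208+4=212
sub esi, 1 → esi=2-1=1
cmp esi, 0  (cmp 1,0)
jg body: taken
mov edi, [edx] → edi=M[212]=25
xor ecx, edi → ecx=11^25=18
add edx, 4 → edx=212+4=216
sub esi, 1 → esi=1-1=0
cmp esi, 0  (cmp 0,0)
jg body: not taken
xor edi, 16 → edi=25^16=9
halt.

216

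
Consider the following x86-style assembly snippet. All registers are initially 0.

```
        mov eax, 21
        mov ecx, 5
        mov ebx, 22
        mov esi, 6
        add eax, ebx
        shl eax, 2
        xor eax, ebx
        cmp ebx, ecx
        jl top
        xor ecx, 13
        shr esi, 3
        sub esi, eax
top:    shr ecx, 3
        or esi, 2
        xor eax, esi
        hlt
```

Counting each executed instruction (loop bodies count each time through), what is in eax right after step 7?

186

after mov eax, 21: eax=21
after mov ecx, 5: ecx=5
after mov ebx, 22: ebx=22
after mov esi, 6: esi=6
after add eax, ebx: eax=21+22=43
after shl eax, 2: eax=43<<2=172
after xor eax, ebx: eax=172^22=186
After step 7: eax = 186.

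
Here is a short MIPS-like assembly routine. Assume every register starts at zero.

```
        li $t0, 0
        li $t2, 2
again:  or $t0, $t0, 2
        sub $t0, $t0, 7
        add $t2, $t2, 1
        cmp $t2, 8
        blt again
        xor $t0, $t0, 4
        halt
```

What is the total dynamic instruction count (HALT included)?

after li $t0, 0: $t0=0
after li $t2, 2: $t2=2
after or $t0, $t0, 2: $t0=0|2=2
after sub $t0, $t0, 7: $t0=2-7=-5
after add $t2, $t2, 1: $t2=2+1=3
cmp $t2, 8  (cmp 3,8)
blt again: taken
after or $t0, $t0, 2: $t0=(-5)|2=-5
after sub $t0, $t0, 7: $t0=(-5)-7=-12
after add $t2, $t2, 1: $t2=3+1=4
cmp $t2, 8  (cmp 4,8)
blt again: taken
after or $t0, $t0, 2: $t0=(-12)|2=-10
after sub $t0, $t0, 7: $t0=(-10)-7=-17
after add $t2, $t2, 1: $t2=4+1=5
cmp $t2, 8  (cmp 5,8)
blt again: taken
after or $t0, $t0, 2: $t0=(-17)|2=-17
after sub $t0, $t0, 7: $t0=(-17)-7=-24
after add $t2, $t2, 1: $t2=5+1=6
cmp $t2, 8  (cmp 6,8)
blt again: taken
after or $t0, $t0, 2: $t0=(-24)|2=-22
after sub $t0, $t0, 7: $t0=(-22)-7=-29
after add $t2, $t2, 1: $t2=6+1=7
cmp $t2, 8  (cmp 7,8)
blt again: taken
after or $t0, $t0, 2: $t0=(-29)|2=-29
after sub $t0, $t0, 7: $t0=(-29)-7=-36
after add $t2, $t2, 1: $t2=7+1=8
cmp $t2, 8  (cmp 8,8)
blt again: not taken
after xor $t0, $t0, 4: $t0=(-36)^4=-40
halt.
Total executed instructions: 34.

34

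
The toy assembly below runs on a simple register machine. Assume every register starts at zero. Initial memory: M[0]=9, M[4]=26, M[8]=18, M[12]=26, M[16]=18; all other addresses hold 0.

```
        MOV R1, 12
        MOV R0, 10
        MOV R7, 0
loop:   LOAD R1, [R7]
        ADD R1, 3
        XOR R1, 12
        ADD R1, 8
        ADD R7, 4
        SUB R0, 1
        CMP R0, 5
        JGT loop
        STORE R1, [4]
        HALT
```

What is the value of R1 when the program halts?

33

R1=12
R0=10
R7=0
R1=M[0]=9
R1=9+3=12
R1=12^12=0
R1=0+8=8
R7=0+4=4
R0=10-1=9
CMP R0, 5  (cmp 9,5)
JGT loop: taken
R1=M[4]=26
R1=26+3=29
R1=29^12=17
R1=17+8=25
R7=4+4=8
R0=9-1=8
CMP R0, 5  (cmp 8,5)
JGT loop: taken
R1=M[8]=18
R1=18+3=21
R1=21^12=25
R1=25+8=33
R7=8+4=12
R0=8-1=7
CMP R0, 5  (cmp 7,5)
JGT loop: taken
R1=M[12]=26
R1=26+3=29
R1=29^12=17
R1=17+8=25
R7=12+4=16
R0=7-1=6
CMP R0, 5  (cmp 6,5)
JGT loop: taken
R1=M[16]=18
R1=18+3=21
R1=21^12=25
R1=25+8=33
R7=16+4=20
R0=6-1=5
CMP R0, 5  (cmp 5,5)
JGT loop: not taken
STORE R1, [4] → M[4]=33
halt.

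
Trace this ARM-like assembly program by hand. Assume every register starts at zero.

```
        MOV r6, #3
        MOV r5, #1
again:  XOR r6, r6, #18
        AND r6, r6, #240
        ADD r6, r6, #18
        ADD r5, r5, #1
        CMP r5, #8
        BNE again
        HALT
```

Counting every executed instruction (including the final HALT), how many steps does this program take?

45

after MOV r6, #3: r6=3
after MOV r5, #1: r5=1
after XOR r6, r6, #18: r6=3^18=17
after AND r6, r6, #240: r6=17&240=16
after ADD r6, r6, #18: r6=16+18=34
after ADD r5, r5, #1: r5=1+1=2
CMP r5, #8  (cmp 2,8)
BNE again: taken
after XOR r6, r6, #18: r6=34^18=48
after AND r6, r6, #240: r6=48&240=48
after ADD r6, r6, #18: r6=48+18=66
after ADD r5, r5, #1: r5=2+1=3
CMP r5, #8  (cmp 3,8)
BNE again: taken
after XOR r6, r6, #18: r6=66^18=80
after AND r6, r6, #240: r6=80&240=80
after ADD r6, r6, #18: r6=80+18=98
after ADD r5, r5, #1: r5=3+1=4
CMP r5, #8  (cmp 4,8)
BNE again: taken
after XOR r6, r6, #18: r6=98^18=112
after AND r6, r6, #240: r6=112&240=112
after ADD r6, r6, #18: r6=112+18=130
after ADD r5, r5, #1: r5=4+1=5
CMP r5, #8  (cmp 5,8)
BNE again: taken
after XOR r6, r6, #18: r6=130^18=144
after AND r6, r6, #240: r6=144&240=144
after ADD r6, r6, #18: r6=144+18=162
after ADD r5, r5, #1: r5=5+1=6
CMP r5, #8  (cmp 6,8)
BNE again: taken
after XOR r6, r6, #18: r6=162^18=176
after AND r6, r6, #240: r6=176&240=176
after ADD r6, r6, #18: r6=176+18=194
after ADD r5, r5, #1: r5=6+1=7
CMP r5, #8  (cmp 7,8)
BNE again: taken
after XOR r6, r6, #18: r6=194^18=208
after AND r6, r6, #240: r6=208&240=208
after ADD r6, r6, #18: r6=208+18=226
after ADD r5, r5, #1: r5=7+1=8
CMP r5, #8  (cmp 8,8)
BNE again: not taken
halt.
Total executed instructions: 45.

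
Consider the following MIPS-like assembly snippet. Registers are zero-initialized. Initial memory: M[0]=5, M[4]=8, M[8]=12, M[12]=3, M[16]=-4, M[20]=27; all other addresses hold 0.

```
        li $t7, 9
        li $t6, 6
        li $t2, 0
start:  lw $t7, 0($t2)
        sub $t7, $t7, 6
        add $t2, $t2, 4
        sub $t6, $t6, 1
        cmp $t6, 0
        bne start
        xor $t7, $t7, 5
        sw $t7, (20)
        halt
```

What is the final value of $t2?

24

after li $t7, 9: $t7=9
after li $t6, 6: $t6=6
after li $t2, 0: $t2=0
after lw $t7, 0($t2): $t7=M[0]=5
after sub $t7, $t7, 6: $t7=5-6=-1
after add $t2, $t2, 4: $t2=0+4=4
after sub $t6, $t6, 1: $t6=6-1=5
cmp $t6, 0  (cmp 5,0)
bne start: taken
after lw $t7, 0($t2): $t7=M[4]=8
after sub $t7, $t7, 6: $t7=8-6=2
after add $t2, $t2, 4: $t2=4+4=8
after sub $t6, $t6, 1: $t6=5-1=4
cmp $t6, 0  (cmp 4,0)
bne start: taken
after lw $t7, 0($t2): $t7=M[8]=12
after sub $t7, $t7, 6: $t7=12-6=6
after add $t2, $t2, 4: $t2=8+4=12
after sub $t6, $t6, 1: $t6=4-1=3
cmp $t6, 0  (cmp 3,0)
bne start: taken
after lw $t7, 0($t2): $t7=M[12]=3
after sub $t7, $t7, 6: $t7=3-6=-3
after add $t2, $t2, 4: $t2=12+4=16
after sub $t6, $t6, 1: $t6=3-1=2
cmp $t6, 0  (cmp 2,0)
bne start: taken
after lw $t7, 0($t2): $t7=M[16]=-4
after sub $t7, $t7, 6: $t7=(-4)-6=-10
after add $t2, $t2, 4: $t2=16+4=20
after sub $t6, $t6, 1: $t6=2-1=1
cmp $t6, 0  (cmp 1,0)
bne start: taken
after lw $t7, 0($t2): $t7=M[20]=27
after sub $t7, $t7, 6: $t7=27-6=21
after add $t2, $t2, 4: $t2=20+4=24
after sub $t6, $t6, 1: $t6=1-1=0
cmp $t6, 0  (cmp 0,0)
bne start: not taken
after xor $t7, $t7, 5: $t7=21^5=16
sw $t7, (20) → M[20]=16
halt.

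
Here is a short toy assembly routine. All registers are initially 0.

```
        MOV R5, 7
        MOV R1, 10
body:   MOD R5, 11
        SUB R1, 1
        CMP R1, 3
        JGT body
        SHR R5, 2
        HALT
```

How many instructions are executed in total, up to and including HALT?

32

R5=7
R1=10
R5=7%11=7
R1=10-1=9
CMP R1, 3  (cmp 9,3)
JGT body: taken
R5=7%11=7
R1=9-1=8
CMP R1, 3  (cmp 8,3)
JGT body: taken
R5=7%11=7
R1=8-1=7
CMP R1, 3  (cmp 7,3)
JGT body: taken
R5=7%11=7
R1=7-1=6
CMP R1, 3  (cmp 6,3)
JGT body: taken
R5=7%11=7
R1=6-1=5
CMP R1, 3  (cmp 5,3)
JGT body: taken
R5=7%11=7
R1=5-1=4
CMP R1, 3  (cmp 4,3)
JGT body: taken
R5=7%11=7
R1=4-1=3
CMP R1, 3  (cmp 3,3)
JGT body: not taken
R5=7>>2=1
halt.
Total executed instructions: 32.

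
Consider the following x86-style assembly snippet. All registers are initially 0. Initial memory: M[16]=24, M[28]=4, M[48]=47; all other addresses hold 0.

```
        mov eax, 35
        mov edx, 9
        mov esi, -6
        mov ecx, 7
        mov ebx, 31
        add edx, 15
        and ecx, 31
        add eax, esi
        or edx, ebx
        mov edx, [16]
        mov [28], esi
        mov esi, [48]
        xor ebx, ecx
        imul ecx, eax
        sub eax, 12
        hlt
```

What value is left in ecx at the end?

eax=35
edx=9
esi=-6
ecx=7
ebx=31
edx=9+15=24
ecx=7&31=7
eax=35+(-6)=29
edx=24|31=31
edx=M[16]=24
mov [28], esi → M[28]=-6
esi=M[48]=47
ebx=31^7=24
ecx=7*29=203
eax=29-12=17
halt.

203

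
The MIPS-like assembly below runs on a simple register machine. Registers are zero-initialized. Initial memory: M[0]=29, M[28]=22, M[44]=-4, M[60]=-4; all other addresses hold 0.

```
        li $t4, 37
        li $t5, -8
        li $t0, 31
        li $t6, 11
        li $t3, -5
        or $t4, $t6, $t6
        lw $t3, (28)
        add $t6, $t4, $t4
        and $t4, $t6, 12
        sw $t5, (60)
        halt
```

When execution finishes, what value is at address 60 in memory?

-8

li $t4, 37 → $t4=37
li $t5, -8 → $t5=-8
li $t0, 31 → $t0=31
li $t6, 11 → $t6=11
li $t3, -5 → $t3=-5
or $t4, $t6, $t6 → $t4=11|11=11
lw $t3, (28) → $t3=M[28]=22
add $t6, $t4, $t4 → $t6=11+11=22
and $t4, $t6, 12 → $t4=22&12=4
sw $t5, (60) → M[60]=-8
halt.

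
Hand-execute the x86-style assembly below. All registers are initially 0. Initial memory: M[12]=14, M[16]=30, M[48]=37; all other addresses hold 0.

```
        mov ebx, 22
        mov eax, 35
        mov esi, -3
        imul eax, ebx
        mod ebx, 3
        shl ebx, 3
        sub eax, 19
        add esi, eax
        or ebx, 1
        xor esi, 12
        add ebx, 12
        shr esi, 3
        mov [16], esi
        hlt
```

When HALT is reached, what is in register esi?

92

mov ebx, 22 → ebx=22
mov eax, 35 → eax=35
mov esi, -3 → esi=-3
imul eax, ebx → eax=35*22=770
mod ebx, 3 → ebx=22%3=1
shl ebx, 3 → ebx=1<<3=8
sub eax, 19 → eax=770-19=751
add esi, eax → esi=(-3)+751=748
or ebx, 1 → ebx=8|1=9
xor esi, 12 → esi=748^12=736
add ebx, 12 → ebx=9+12=21
shr esi, 3 → esi=736>>3=92
mov [16], esi → M[16]=92
halt.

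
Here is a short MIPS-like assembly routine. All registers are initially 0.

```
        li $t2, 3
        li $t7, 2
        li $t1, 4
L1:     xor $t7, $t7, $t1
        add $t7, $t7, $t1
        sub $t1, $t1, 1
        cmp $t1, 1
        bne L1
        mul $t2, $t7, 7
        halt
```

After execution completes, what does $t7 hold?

li $t2, 3 → $t2=3
li $t7, 2 → $t7=2
li $t1, 4 → $t1=4
xor $t7, $t7, $t1 → $t7=2^4=6
add $t7, $t7, $t1 → $t7=6+4=10
sub $t1, $t1, 1 → $t1=4-1=3
cmp $t1, 1  (cmp 3,1)
bne L1: taken
xor $t7, $t7, $t1 → $t7=10^3=9
add $t7, $t7, $t1 → $t7=9+3=12
sub $t1, $t1, 1 → $t1=3-1=2
cmp $t1, 1  (cmp 2,1)
bne L1: taken
xor $t7, $t7, $t1 → $t7=12^2=14
add $t7, $t7, $t1 → $t7=14+2=16
sub $t1, $t1, 1 → $t1=2-1=1
cmp $t1, 1  (cmp 1,1)
bne L1: not taken
mul $t2, $t7, 7 → $t2=16*7=112
halt.

16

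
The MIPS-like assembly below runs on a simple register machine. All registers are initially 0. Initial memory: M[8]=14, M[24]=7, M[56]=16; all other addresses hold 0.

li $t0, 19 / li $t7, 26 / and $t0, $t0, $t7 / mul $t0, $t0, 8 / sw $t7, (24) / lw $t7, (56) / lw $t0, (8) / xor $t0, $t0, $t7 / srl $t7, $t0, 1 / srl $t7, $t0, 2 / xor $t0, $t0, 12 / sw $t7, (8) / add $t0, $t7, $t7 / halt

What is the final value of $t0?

14

li $t0, 19 → $t0=19
li $t7, 26 → $t7=26
and $t0, $t0, $t7 → $t0=19&26=18
mul $t0, $t0, 8 → $t0=18*8=144
sw $t7, (24) → M[24]=26
lw $t7, (56) → $t7=M[56]=16
lw $t0, (8) → $t0=M[8]=14
xor $t0, $t0, $t7 → $t0=14^16=30
srl $t7, $t0, 1 → $t7=30>>1=15
srl $t7, $t0, 2 → $t7=30>>2=7
xor $t0, $t0, 12 → $t0=30^12=18
sw $t7, (8) → M[8]=7
add $t0, $t7, $t7 → $t0=7+7=14
halt.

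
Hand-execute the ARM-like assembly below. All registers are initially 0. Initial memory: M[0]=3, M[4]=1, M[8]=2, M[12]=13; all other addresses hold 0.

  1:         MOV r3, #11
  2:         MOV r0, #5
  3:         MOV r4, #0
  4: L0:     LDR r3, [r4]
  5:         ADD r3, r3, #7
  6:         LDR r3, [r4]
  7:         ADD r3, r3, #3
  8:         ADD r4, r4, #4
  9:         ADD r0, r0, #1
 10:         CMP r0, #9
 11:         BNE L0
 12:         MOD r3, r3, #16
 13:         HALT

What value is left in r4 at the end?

16

after MOV r3, #11: r3=11
after MOV r0, #5: r0=5
after MOV r4, #0: r4=0
after LDR r3, [r4]: r3=M[0]=3
after ADD r3, r3, #7: r3=3+7=10
after LDR r3, [r4]: r3=M[0]=3
after ADD r3, r3, #3: r3=3+3=6
after ADD r4, r4, #4: r4=0+4=4
after ADD r0, r0, #1: r0=5+1=6
CMP r0, #9  (cmp 6,9)
BNE L0: taken
after LDR r3, [r4]: r3=M[4]=1
after ADD r3, r3, #7: r3=1+7=8
after LDR r3, [r4]: r3=M[4]=1
after ADD r3, r3, #3: r3=1+3=4
after ADD r4, r4, #4: r4=4+4=8
after ADD r0, r0, #1: r0=6+1=7
CMP r0, #9  (cmp 7,9)
BNE L0: taken
after LDR r3, [r4]: r3=M[8]=2
after ADD r3, r3, #7: r3=2+7=9
after LDR r3, [r4]: r3=M[8]=2
after ADD r3, r3, #3: r3=2+3=5
after ADD r4, r4, #4: r4=8+4=12
after ADD r0, r0, #1: r0=7+1=8
CMP r0, #9  (cmp 8,9)
BNE L0: taken
after LDR r3, [r4]: r3=M[12]=13
after ADD r3, r3, #7: r3=13+7=20
after LDR r3, [r4]: r3=M[12]=13
after ADD r3, r3, #3: r3=13+3=16
after ADD r4, r4, #4: r4=12+4=16
after ADD r0, r0, #1: r0=8+1=9
CMP r0, #9  (cmp 9,9)
BNE L0: not taken
after MOD r3, r3, #16: r3=16%16=0
halt.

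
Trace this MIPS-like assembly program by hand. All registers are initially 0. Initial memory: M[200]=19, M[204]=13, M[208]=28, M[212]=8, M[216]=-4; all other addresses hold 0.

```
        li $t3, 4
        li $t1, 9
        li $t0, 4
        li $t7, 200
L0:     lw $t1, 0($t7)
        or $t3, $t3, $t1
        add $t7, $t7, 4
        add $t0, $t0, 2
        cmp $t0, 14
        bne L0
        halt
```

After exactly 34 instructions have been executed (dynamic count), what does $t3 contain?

li $t3, 4 → $t3=4
li $t1, 9 → $t1=9
li $t0, 4 → $t0=4
li $t7, 200 → $t7=200
lw $t1, 0($t7) → $t1=M[200]=19
or $t3, $t3, $t1 → $t3=4|19=23
add $t7, $t7, 4 → $t7=200+4=204
add $t0, $t0, 2 → $t0=4+2=6
cmp $t0, 14  (cmp 6,14)
bne L0: taken
lw $t1, 0($t7) → $t1=M[204]=13
or $t3, $t3, $t1 → $t3=23|13=31
add $t7, $t7, 4 → $t7=204+4=208
add $t0, $t0, 2 → $t0=6+2=8
cmp $t0, 14  (cmp 8,14)
bne L0: taken
lw $t1, 0($t7) → $t1=M[208]=28
or $t3, $t3, $t1 → $t3=31|28=31
add $t7, $t7, 4 → $t7=208+4=212
add $t0, $t0, 2 → $t0=8+2=10
cmp $t0, 14  (cmp 10,14)
bne L0: taken
lw $t1, 0($t7) → $t1=M[212]=8
or $t3, $t3, $t1 → $t3=31|8=31
add $t7, $t7, 4 → $t7=212+4=216
add $t0, $t0, 2 → $t0=10+2=12
cmp $t0, 14  (cmp 12,14)
bne L0: taken
lw $t1, 0($t7) → $t1=M[216]=-4
or $t3, $t3, $t1 → $t3=31|(-4)=-1
add $t7, $t7, 4 → $t7=216+4=220
add $t0, $t0, 2 → $t0=12+2=14
cmp $t0, 14  (cmp 14,14)
bne L0: not taken
After step 34: $t3 = -1.

-1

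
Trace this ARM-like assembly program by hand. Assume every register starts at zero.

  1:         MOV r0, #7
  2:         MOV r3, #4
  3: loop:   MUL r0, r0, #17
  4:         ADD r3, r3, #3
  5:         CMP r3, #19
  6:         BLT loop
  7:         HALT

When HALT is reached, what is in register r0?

9938999

r0=7
r3=4
r0=7*17=119
r3=4+3=7
CMP r3, #19  (cmp 7,19)
BLT loop: taken
r0=119*17=2023
r3=7+3=10
CMP r3, #19  (cmp 10,19)
BLT loop: taken
r0=2023*17=34391
r3=10+3=13
CMP r3, #19  (cmp 13,19)
BLT loop: taken
r0=34391*17=584647
r3=13+3=16
CMP r3, #19  (cmp 16,19)
BLT loop: taken
r0=584647*17=9938999
r3=16+3=19
CMP r3, #19  (cmp 19,19)
BLT loop: not taken
halt.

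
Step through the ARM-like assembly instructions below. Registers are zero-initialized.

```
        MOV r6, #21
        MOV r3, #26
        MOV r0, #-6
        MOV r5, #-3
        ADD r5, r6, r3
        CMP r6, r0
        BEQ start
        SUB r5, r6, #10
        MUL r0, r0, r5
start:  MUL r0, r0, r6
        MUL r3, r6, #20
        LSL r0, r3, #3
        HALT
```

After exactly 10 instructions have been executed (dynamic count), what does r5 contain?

after MOV r6, #21: r6=21
after MOV r3, #26: r3=26
after MOV r0, #-6: r0=-6
after MOV r5, #-3: r5=-3
after ADD r5, r6, r3: r5=21+26=47
CMP r6, r0  (cmp 21,-6)
BEQ start: not taken
after SUB r5, r6, #10: r5=21-10=11
after MUL r0, r0, r5: r0=(-6)*11=-66
after MUL r0, r0, r6: r0=(-66)*21=-1386
After step 10: r5 = 11.

11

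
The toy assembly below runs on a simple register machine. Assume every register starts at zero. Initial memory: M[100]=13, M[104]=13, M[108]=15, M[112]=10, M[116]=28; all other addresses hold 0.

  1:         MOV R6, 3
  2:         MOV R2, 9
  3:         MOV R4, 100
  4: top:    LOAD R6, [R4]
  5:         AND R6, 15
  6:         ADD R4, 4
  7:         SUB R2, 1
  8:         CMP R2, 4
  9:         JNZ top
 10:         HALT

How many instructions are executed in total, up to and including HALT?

R6=3
R2=9
R4=100
R6=M[100]=13
R6=13&15=13
R4=100+4=104
R2=9-1=8
CMP R2, 4  (cmp 8,4)
JNZ top: taken
R6=M[104]=13
R6=13&15=13
R4=104+4=108
R2=8-1=7
CMP R2, 4  (cmp 7,4)
JNZ top: taken
R6=M[108]=15
R6=15&15=15
R4=108+4=112
R2=7-1=6
CMP R2, 4  (cmp 6,4)
JNZ top: taken
R6=M[112]=10
R6=10&15=10
R4=112+4=116
R2=6-1=5
CMP R2, 4  (cmp 5,4)
JNZ top: taken
R6=M[116]=28
R6=28&15=12
R4=116+4=120
R2=5-1=4
CMP R2, 4  (cmp 4,4)
JNZ top: not taken
halt.
Total executed instructions: 34.

34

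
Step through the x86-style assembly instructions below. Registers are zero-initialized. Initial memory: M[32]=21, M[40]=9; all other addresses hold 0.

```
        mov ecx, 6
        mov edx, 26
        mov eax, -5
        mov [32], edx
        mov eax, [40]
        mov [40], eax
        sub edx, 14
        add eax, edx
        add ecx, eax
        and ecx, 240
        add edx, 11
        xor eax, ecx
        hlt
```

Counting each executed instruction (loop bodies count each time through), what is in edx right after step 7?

12

after mov ecx, 6: ecx=6
after mov edx, 26: edx=26
after mov eax, -5: eax=-5
mov [32], edx → M[32]=26
after mov eax, [40]: eax=M[40]=9
mov [40], eax → M[40]=9
after sub edx, 14: edx=26-14=12
After step 7: edx = 12.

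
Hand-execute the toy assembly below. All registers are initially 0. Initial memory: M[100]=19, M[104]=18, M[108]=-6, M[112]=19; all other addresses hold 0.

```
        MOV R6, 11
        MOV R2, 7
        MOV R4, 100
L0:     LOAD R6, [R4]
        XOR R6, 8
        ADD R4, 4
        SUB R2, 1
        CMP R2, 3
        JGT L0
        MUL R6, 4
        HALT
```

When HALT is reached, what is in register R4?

after MOV R6, 11: R6=11
after MOV R2, 7: R2=7
after MOV R4, 100: R4=100
after LOAD R6, [R4]: R6=M[100]=19
after XOR R6, 8: R6=19^8=27
after ADD R4, 4: R4=100+4=104
after SUB R2, 1: R2=7-1=6
CMP R2, 3  (cmp 6,3)
JGT L0: taken
after LOAD R6, [R4]: R6=M[104]=18
after XOR R6, 8: R6=18^8=26
after ADD R4, 4: R4=104+4=108
after SUB R2, 1: R2=6-1=5
CMP R2, 3  (cmp 5,3)
JGT L0: taken
after LOAD R6, [R4]: R6=M[108]=-6
after XOR R6, 8: R6=(-6)^8=-14
after ADD R4, 4: R4=108+4=112
after SUB R2, 1: R2=5-1=4
CMP R2, 3  (cmp 4,3)
JGT L0: taken
after LOAD R6, [R4]: R6=M[112]=19
after XOR R6, 8: R6=19^8=27
after ADD R4, 4: R4=112+4=116
after SUB R2, 1: R2=4-1=3
CMP R2, 3  (cmp 3,3)
JGT L0: not taken
after MUL R6, 4: R6=27*4=108
halt.

116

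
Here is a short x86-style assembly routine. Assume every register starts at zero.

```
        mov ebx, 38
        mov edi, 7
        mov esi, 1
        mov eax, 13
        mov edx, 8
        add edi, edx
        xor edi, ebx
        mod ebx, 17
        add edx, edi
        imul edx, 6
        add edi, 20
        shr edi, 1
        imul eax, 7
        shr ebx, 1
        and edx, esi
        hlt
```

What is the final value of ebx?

2

after mov ebx, 38: ebx=38
after mov edi, 7: edi=7
after mov esi, 1: esi=1
after mov eax, 13: eax=13
after mov edx, 8: edx=8
after add edi, edx: edi=7+8=15
after xor edi, ebx: edi=15^38=41
after mod ebx, 17: ebx=38%17=4
after add edx, edi: edx=8+41=49
after imul edx, 6: edx=49*6=294
after add edi, 20: edi=41+20=61
after shr edi, 1: edi=61>>1=30
after imul eax, 7: eax=13*7=91
after shr ebx, 1: ebx=4>>1=2
after and edx, esi: edx=294&1=0
halt.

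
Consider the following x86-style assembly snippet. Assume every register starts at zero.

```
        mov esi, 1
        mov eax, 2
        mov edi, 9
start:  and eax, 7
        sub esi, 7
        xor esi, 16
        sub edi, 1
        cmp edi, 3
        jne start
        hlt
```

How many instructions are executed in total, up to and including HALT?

after mov esi, 1: esi=1
after mov eax, 2: eax=2
after mov edi, 9: edi=9
after and eax, 7: eax=2&7=2
after sub esi, 7: esi=1-7=-6
after xor esi, 16: esi=(-6)^16=-22
after sub edi, 1: edi=9-1=8
cmp edi, 3  (cmp 8,3)
jne start: taken
after and eax, 7: eax=2&7=2
after sub esi, 7: esi=(-22)-7=-29
after xor esi, 16: esi=(-29)^16=-13
after sub edi, 1: edi=8-1=7
cmp edi, 3  (cmp 7,3)
jne start: taken
after and eax, 7: eax=2&7=2
after sub esi, 7: esi=(-13)-7=-20
after xor esi, 16: esi=(-20)^16=-4
after sub edi, 1: edi=7-1=6
cmp edi, 3  (cmp 6,3)
jne start: taken
after and eax, 7: eax=2&7=2
after sub esi, 7: esi=(-4)-7=-11
after xor esi, 16: esi=(-11)^16=-27
after sub edi, 1: edi=6-1=5
cmp edi, 3  (cmp 5,3)
jne start: taken
after and eax, 7: eax=2&7=2
after sub esi, 7: esi=(-27)-7=-34
after xor esi, 16: esi=(-34)^16=-50
after sub edi, 1: edi=5-1=4
cmp edi, 3  (cmp 4,3)
jne start: taken
after and eax, 7: eax=2&7=2
after sub esi, 7: esi=(-50)-7=-57
after xor esi, 16: esi=(-57)^16=-41
after sub edi, 1: edi=4-1=3
cmp edi, 3  (cmp 3,3)
jne start: not taken
halt.
Total executed instructions: 40.

40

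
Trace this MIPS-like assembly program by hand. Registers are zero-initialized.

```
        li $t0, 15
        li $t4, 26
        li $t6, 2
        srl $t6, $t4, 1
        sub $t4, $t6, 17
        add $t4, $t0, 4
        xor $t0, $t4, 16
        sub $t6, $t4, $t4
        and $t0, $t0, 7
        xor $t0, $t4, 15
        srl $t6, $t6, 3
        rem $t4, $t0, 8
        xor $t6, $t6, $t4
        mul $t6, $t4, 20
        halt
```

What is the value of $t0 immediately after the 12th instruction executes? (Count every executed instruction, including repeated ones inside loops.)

after li $t0, 15: $t0=15
after li $t4, 26: $t4=26
after li $t6, 2: $t6=2
after srl $t6, $t4, 1: $t6=26>>1=13
after sub $t4, $t6, 17: $t4=13-17=-4
after add $t4, $t0, 4: $t4=15+4=19
after xor $t0, $t4, 16: $t0=19^16=3
after sub $t6, $t4, $t4: $t6=19-19=0
after and $t0, $t0, 7: $t0=3&7=3
after xor $t0, $t4, 15: $t0=19^15=28
after srl $t6, $t6, 3: $t6=0>>3=0
after rem $t4, $t0, 8: $t4=28%8=4
After step 12: $t0 = 28.

28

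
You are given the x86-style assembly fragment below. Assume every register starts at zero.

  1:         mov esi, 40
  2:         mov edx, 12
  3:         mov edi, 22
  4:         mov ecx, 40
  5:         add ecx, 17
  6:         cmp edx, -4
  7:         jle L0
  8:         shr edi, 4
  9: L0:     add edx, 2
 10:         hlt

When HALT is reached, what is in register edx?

14

esi=40
edx=12
edi=22
ecx=40
ecx=40+17=57
cmp edx, -4  (cmp 12,-4)
jle L0: not taken
edi=22>>4=1
edx=12+2=14
halt.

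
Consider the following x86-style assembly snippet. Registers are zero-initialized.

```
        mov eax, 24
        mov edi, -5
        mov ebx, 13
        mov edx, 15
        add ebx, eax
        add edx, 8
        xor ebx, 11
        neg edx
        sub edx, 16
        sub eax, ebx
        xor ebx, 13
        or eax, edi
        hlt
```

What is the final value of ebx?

mov eax, 24 → eax=24
mov edi, -5 → edi=-5
mov ebx, 13 → ebx=13
mov edx, 15 → edx=15
add ebx, eax → ebx=13+24=37
add edx, 8 → edx=15+8=23
xor ebx, 11 → ebx=37^11=46
neg edx → edx=-(23)=-23
sub edx, 16 → edx=(-23)-16=-39
sub eax, ebx → eax=24-46=-22
xor ebx, 13 → ebx=46^13=35
or eax, edi → eax=(-22)|(-5)=-5
halt.

35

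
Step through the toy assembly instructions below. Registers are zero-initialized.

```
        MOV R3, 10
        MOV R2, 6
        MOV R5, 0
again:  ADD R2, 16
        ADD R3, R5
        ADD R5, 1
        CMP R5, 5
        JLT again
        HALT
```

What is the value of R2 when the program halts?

86

MOV R3, 10 → R3=10
MOV R2, 6 → R2=6
MOV R5, 0 → R5=0
ADD R2, 16 → R2=6+16=22
ADD R3, R5 → R3=10+0=10
ADD R5, 1 → R5=0+1=1
CMP R5, 5  (cmp 1,5)
JLT again: taken
ADD R2, 16 → R2=22+16=38
ADD R3, R5 → R3=10+1=11
ADD R5, 1 → R5=1+1=2
CMP R5, 5  (cmp 2,5)
JLT again: taken
ADD R2, 16 → R2=38+16=54
ADD R3, R5 → R3=11+2=13
ADD R5, 1 → R5=2+1=3
CMP R5, 5  (cmp 3,5)
JLT again: taken
ADD R2, 16 → R2=54+16=70
ADD R3, R5 → R3=13+3=16
ADD R5, 1 → R5=3+1=4
CMP R5, 5  (cmp 4,5)
JLT again: taken
ADD R2, 16 → R2=70+16=86
ADD R3, R5 → R3=16+4=20
ADD R5, 1 → R5=4+1=5
CMP R5, 5  (cmp 5,5)
JLT again: not taken
halt.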